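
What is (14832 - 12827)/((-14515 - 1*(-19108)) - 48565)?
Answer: -2005/43972 ≈ -0.045597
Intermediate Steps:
(14832 - 12827)/((-14515 - 1*(-19108)) - 48565) = 2005/((-14515 + 19108) - 48565) = 2005/(4593 - 48565) = 2005/(-43972) = 2005*(-1/43972) = -2005/43972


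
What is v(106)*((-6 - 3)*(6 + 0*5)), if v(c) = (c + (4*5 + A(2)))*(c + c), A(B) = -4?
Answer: -1396656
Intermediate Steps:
v(c) = 2*c*(16 + c) (v(c) = (c + (4*5 - 4))*(c + c) = (c + (20 - 4))*(2*c) = (c + 16)*(2*c) = (16 + c)*(2*c) = 2*c*(16 + c))
v(106)*((-6 - 3)*(6 + 0*5)) = (2*106*(16 + 106))*((-6 - 3)*(6 + 0*5)) = (2*106*122)*(-9*(6 + 0)) = 25864*(-9*6) = 25864*(-54) = -1396656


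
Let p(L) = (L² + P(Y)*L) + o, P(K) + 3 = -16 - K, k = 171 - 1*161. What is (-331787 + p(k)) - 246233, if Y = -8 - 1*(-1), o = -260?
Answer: -578300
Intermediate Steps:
Y = -7 (Y = -8 + 1 = -7)
k = 10 (k = 171 - 161 = 10)
P(K) = -19 - K (P(K) = -3 + (-16 - K) = -19 - K)
p(L) = -260 + L² - 12*L (p(L) = (L² + (-19 - 1*(-7))*L) - 260 = (L² + (-19 + 7)*L) - 260 = (L² - 12*L) - 260 = -260 + L² - 12*L)
(-331787 + p(k)) - 246233 = (-331787 + (-260 + 10² - 12*10)) - 246233 = (-331787 + (-260 + 100 - 120)) - 246233 = (-331787 - 280) - 246233 = -332067 - 246233 = -578300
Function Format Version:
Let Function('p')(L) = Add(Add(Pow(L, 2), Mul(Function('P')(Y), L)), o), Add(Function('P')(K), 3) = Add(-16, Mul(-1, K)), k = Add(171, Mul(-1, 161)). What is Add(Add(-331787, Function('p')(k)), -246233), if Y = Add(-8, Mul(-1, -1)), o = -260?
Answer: -578300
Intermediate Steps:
Y = -7 (Y = Add(-8, 1) = -7)
k = 10 (k = Add(171, -161) = 10)
Function('P')(K) = Add(-19, Mul(-1, K)) (Function('P')(K) = Add(-3, Add(-16, Mul(-1, K))) = Add(-19, Mul(-1, K)))
Function('p')(L) = Add(-260, Pow(L, 2), Mul(-12, L)) (Function('p')(L) = Add(Add(Pow(L, 2), Mul(Add(-19, Mul(-1, -7)), L)), -260) = Add(Add(Pow(L, 2), Mul(Add(-19, 7), L)), -260) = Add(Add(Pow(L, 2), Mul(-12, L)), -260) = Add(-260, Pow(L, 2), Mul(-12, L)))
Add(Add(-331787, Function('p')(k)), -246233) = Add(Add(-331787, Add(-260, Pow(10, 2), Mul(-12, 10))), -246233) = Add(Add(-331787, Add(-260, 100, -120)), -246233) = Add(Add(-331787, -280), -246233) = Add(-332067, -246233) = -578300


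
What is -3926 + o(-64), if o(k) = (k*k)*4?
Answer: 12458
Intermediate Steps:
o(k) = 4*k² (o(k) = k²*4 = 4*k²)
-3926 + o(-64) = -3926 + 4*(-64)² = -3926 + 4*4096 = -3926 + 16384 = 12458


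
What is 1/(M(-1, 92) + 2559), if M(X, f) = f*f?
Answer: 1/11023 ≈ 9.0719e-5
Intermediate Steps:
M(X, f) = f**2
1/(M(-1, 92) + 2559) = 1/(92**2 + 2559) = 1/(8464 + 2559) = 1/11023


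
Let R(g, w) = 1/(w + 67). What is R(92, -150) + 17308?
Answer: 1436563/83 ≈ 17308.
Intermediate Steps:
R(g, w) = 1/(67 + w)
R(92, -150) + 17308 = 1/(67 - 150) + 17308 = 1/(-83) + 17308 = -1/83 + 17308 = 1436563/83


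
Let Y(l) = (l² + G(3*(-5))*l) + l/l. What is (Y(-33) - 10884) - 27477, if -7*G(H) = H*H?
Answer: -253472/7 ≈ -36210.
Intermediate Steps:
G(H) = -H²/7 (G(H) = -H*H/7 = -H²/7)
Y(l) = 1 + l² - 225*l/7 (Y(l) = (l² + (-(3*(-5))²/7)*l) + l/l = (l² + (-⅐*(-15)²)*l) + 1 = (l² + (-⅐*225)*l) + 1 = (l² - 225*l/7) + 1 = 1 + l² - 225*l/7)
(Y(-33) - 10884) - 27477 = ((1 + (-33)² - 225/7*(-33)) - 10884) - 27477 = ((1 + 1089 + 7425/7) - 10884) - 27477 = (15055/7 - 10884) - 27477 = -61133/7 - 27477 = -253472/7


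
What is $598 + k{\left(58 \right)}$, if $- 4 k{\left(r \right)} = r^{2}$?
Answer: $-243$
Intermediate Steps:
$k{\left(r \right)} = - \frac{r^{2}}{4}$
$598 + k{\left(58 \right)} = 598 - \frac{58^{2}}{4} = 598 - 841 = -243$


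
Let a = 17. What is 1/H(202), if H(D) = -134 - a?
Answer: -1/151 ≈ -0.0066225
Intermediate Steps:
H(D) = -151 (H(D) = -134 - 1*17 = -134 - 17 = -151)
1/H(202) = 1/(-151) = -1/151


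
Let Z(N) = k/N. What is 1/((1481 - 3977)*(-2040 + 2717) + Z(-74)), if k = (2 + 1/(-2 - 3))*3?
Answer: -370/625223067 ≈ -5.9179e-7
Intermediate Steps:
k = 27/5 (k = (2 + 1/(-5))*3 = (2 - ⅕)*3 = (9/5)*3 = 27/5 ≈ 5.4000)
Z(N) = 27/(5*N)
1/((1481 - 3977)*(-2040 + 2717) + Z(-74)) = 1/((1481 - 3977)*(-2040 + 2717) + (27/5)/(-74)) = 1/(-2496*677 + (27/5)*(-1/74)) = 1/(-1689792 - 27/370) = 1/(-625223067/370) = -370/625223067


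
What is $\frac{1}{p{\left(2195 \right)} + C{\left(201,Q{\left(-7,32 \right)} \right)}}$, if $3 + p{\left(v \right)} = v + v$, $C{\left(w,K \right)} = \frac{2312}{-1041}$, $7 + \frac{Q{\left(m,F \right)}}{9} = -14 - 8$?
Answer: $\frac{1041}{4564555} \approx 0.00022806$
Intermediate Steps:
$Q{\left(m,F \right)} = -261$ ($Q{\left(m,F \right)} = -63 + 9 \left(-14 - 8\right) = -63 + 9 \left(-22\right) = -63 - 198 = -261$)
$C{\left(w,K \right)} = - \frac{2312}{1041}$ ($C{\left(w,K \right)} = 2312 \left(- \frac{1}{1041}\right) = - \frac{2312}{1041}$)
$p{\left(v \right)} = -3 + 2 v$ ($p{\left(v \right)} = -3 + \left(v + v\right) = -3 + 2 v$)
$\frac{1}{p{\left(2195 \right)} + C{\left(201,Q{\left(-7,32 \right)} \right)}} = \frac{1}{\left(-3 + 2 \cdot 2195\right) - \frac{2312}{1041}} = \frac{1}{\left(-3 + 4390\right) - \frac{2312}{1041}} = \frac{1}{4387 - \frac{2312}{1041}} = \frac{1}{\frac{4564555}{1041}} = \frac{1041}{4564555}$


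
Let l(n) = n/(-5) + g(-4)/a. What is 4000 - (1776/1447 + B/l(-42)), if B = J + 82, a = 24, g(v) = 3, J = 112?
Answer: 1961873664/493427 ≈ 3976.0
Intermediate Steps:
B = 194 (B = 112 + 82 = 194)
l(n) = ⅛ - n/5 (l(n) = n/(-5) + 3/24 = n*(-⅕) + 3*(1/24) = -n/5 + ⅛ = ⅛ - n/5)
4000 - (1776/1447 + B/l(-42)) = 4000 - (1776/1447 + 194/(⅛ - ⅕*(-42))) = 4000 - (1776*(1/1447) + 194/(⅛ + 42/5)) = 4000 - (1776/1447 + 194/(341/40)) = 4000 - (1776/1447 + 194*(40/341)) = 4000 - (1776/1447 + 7760/341) = 4000 - 1*11834336/493427 = 4000 - 11834336/493427 = 1961873664/493427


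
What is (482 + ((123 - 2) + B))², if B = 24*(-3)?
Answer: 281961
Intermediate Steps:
B = -72
(482 + ((123 - 2) + B))² = (482 + ((123 - 2) - 72))² = (482 + (121 - 72))² = (482 + 49)² = 531² = 281961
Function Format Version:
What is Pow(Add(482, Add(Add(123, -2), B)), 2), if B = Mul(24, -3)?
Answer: 281961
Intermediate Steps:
B = -72
Pow(Add(482, Add(Add(123, -2), B)), 2) = Pow(Add(482, Add(Add(123, -2), -72)), 2) = Pow(Add(482, Add(121, -72)), 2) = Pow(Add(482, 49), 2) = Pow(531, 2) = 281961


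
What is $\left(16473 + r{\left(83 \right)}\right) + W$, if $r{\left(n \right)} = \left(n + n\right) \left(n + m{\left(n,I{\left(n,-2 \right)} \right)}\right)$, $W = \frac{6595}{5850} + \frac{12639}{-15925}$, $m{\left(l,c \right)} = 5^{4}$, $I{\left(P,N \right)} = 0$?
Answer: $\frac{38411482303}{286650} \approx 1.34 \cdot 10^{5}$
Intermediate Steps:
$m{\left(l,c \right)} = 625$
$W = \frac{95653}{286650}$ ($W = 6595 \cdot \frac{1}{5850} + 12639 \left(- \frac{1}{15925}\right) = \frac{1319}{1170} - \frac{12639}{15925} = \frac{95653}{286650} \approx 0.33369$)
$r{\left(n \right)} = 2 n \left(625 + n\right)$ ($r{\left(n \right)} = \left(n + n\right) \left(n + 625\right) = 2 n \left(625 + n\right)$)
$\left(16473 + r{\left(83 \right)}\right) + W = \left(16473 + 2 \cdot 83 \left(625 + 83\right)\right) + \frac{95653}{286650} = \left(16473 + 2 \cdot 83 \cdot 708\right) + \frac{95653}{286650} = \left(16473 + 117528\right) + \frac{95653}{286650} = 134001 + \frac{95653}{286650} = \frac{38411482303}{286650}$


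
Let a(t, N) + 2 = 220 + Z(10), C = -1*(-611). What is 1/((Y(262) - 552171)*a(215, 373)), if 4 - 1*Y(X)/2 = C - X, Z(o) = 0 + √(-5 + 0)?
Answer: I/(552861*(√5 - 218*I)) ≈ -8.2963e-9 + 8.5096e-11*I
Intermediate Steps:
C = 611
Z(o) = I*√5 (Z(o) = 0 + √(-5) = 0 + I*√5 = I*√5)
a(t, N) = 218 + I*√5 (a(t, N) = -2 + (220 + I*√5) = 218 + I*√5)
Y(X) = -1214 + 2*X (Y(X) = 8 - 2*(611 - X) = 8 + (-1222 + 2*X) = -1214 + 2*X)
1/((Y(262) - 552171)*a(215, 373)) = 1/(((-1214 + 2*262) - 552171)*(218 + I*√5)) = 1/(((-1214 + 524) - 552171)*(218 + I*√5)) = 1/((-690 - 552171)*(218 + I*√5)) = 1/((-552861)*(218 + I*√5)) = -1/(552861*(218 + I*√5))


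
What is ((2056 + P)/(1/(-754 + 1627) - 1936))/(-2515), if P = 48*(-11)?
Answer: 1333944/4250669405 ≈ 0.00031382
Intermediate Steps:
P = -528
((2056 + P)/(1/(-754 + 1627) - 1936))/(-2515) = ((2056 - 528)/(1/(-754 + 1627) - 1936))/(-2515) = (1528/(1/873 - 1936))*(-1/2515) = (1528/(-1690127/873))*(-1/2515) = (1528*(-873/1690127))*(-1/2515) = -1333944/1690127*(-1/2515) = 1333944/4250669405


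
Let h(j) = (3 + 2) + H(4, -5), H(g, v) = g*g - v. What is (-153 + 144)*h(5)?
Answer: -234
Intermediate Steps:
H(g, v) = g**2 - v
h(j) = 26 (h(j) = (3 + 2) + (4**2 - 1*(-5)) = 5 + (16 + 5) = 5 + 21 = 26)
(-153 + 144)*h(5) = (-153 + 144)*26 = -9*26 = -234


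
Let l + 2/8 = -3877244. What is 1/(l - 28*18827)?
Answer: -4/17617601 ≈ -2.2705e-7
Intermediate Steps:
l = -15508977/4 (l = -1/4 - 3877244 = -15508977/4 ≈ -3.8772e+6)
1/(l - 28*18827) = 1/(-15508977/4 - 28*18827) = 1/(-15508977/4 - 527156) = 1/(-17617601/4) = -4/17617601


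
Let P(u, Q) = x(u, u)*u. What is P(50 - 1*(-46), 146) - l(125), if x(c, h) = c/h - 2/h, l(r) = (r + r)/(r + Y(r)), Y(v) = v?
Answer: 93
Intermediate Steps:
l(r) = 1 (l(r) = (r + r)/(r + r) = (2*r)/((2*r)) = (2*r)*(1/(2*r)) = 1)
x(c, h) = -2/h + c/h
P(u, Q) = -2 + u (P(u, Q) = ((-2 + u)/u)*u = -2 + u)
P(50 - 1*(-46), 146) - l(125) = (-2 + (50 - 1*(-46))) - 1*1 = (-2 + (50 + 46)) - 1 = (-2 + 96) - 1 = 94 - 1 = 93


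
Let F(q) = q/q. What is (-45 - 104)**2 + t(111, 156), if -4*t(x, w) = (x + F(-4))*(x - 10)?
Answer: 19373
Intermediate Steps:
F(q) = 1
t(x, w) = -(1 + x)*(-10 + x)/4 (t(x, w) = -(x + 1)*(x - 10)/4 = -(1 + x)*(-10 + x)/4)
(-45 - 104)**2 + t(111, 156) = (-45 - 104)**2 + (5/2 - 1/4*111**2 + (9/4)*111) = (-149)**2 + (5/2 - 1/4*12321 + 999/4) = 22201 + (5/2 - 12321/4 + 999/4) = 22201 - 2828 = 19373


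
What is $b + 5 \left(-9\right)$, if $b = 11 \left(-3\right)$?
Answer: $-78$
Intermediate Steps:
$b = -33$
$b + 5 \left(-9\right) = -33 + 5 \left(-9\right) = -33 - 45 = -78$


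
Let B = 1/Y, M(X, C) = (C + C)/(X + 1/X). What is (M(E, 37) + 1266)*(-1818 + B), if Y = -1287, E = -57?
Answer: -48571223153/21125 ≈ -2.2992e+6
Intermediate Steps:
M(X, C) = 2*C/(X + 1/X) (M(X, C) = (2*C)/(X + 1/X) = 2*C/(X + 1/X))
B = -1/1287 (B = 1/(-1287) = -1/1287 ≈ -0.00077700)
(M(E, 37) + 1266)*(-1818 + B) = (2*37*(-57)/(1 + (-57)²) + 1266)*(-1818 - 1/1287) = (2*37*(-57)/(1 + 3249) + 1266)*(-2339767/1287) = (2*37*(-57)/3250 + 1266)*(-2339767/1287) = (2*37*(-57)*(1/3250) + 1266)*(-2339767/1287) = (-2109/1625 + 1266)*(-2339767/1287) = (2055141/1625)*(-2339767/1287) = -48571223153/21125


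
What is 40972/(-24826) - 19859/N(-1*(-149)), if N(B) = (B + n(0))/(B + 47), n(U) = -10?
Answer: -48318761886/1725407 ≈ -28004.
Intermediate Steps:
N(B) = (-10 + B)/(47 + B) (N(B) = (B - 10)/(B + 47) = (-10 + B)/(47 + B))
40972/(-24826) - 19859/N(-1*(-149)) = 40972/(-24826) - 19859*(47 - 1*(-149))/(-10 - 1*(-149)) = 40972*(-1/24826) - 19859*(47 + 149)/(-10 + 149) = -20486/12413 - 19859/(139/196) = -20486/12413 - 19859/((1/196)*139) = -20486/12413 - 19859/139/196 = -20486/12413 - 19859*196/139 = -20486/12413 - 3892364/139 = -48318761886/1725407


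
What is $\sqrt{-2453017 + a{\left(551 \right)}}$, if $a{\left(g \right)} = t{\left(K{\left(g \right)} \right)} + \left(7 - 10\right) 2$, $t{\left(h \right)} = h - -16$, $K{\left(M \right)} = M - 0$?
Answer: $2 i \sqrt{613114} \approx 1566.0 i$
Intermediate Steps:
$K{\left(M \right)} = M$ ($K{\left(M \right)} = M + 0 = M$)
$t{\left(h \right)} = 16 + h$ ($t{\left(h \right)} = h + 16 = 16 + h$)
$a{\left(g \right)} = 10 + g$ ($a{\left(g \right)} = \left(16 + g\right) + \left(7 - 10\right) 2 = \left(16 + g\right) - 6 = 10 + g$)
$\sqrt{-2453017 + a{\left(551 \right)}} = \sqrt{-2453017 + \left(10 + 551\right)} = \sqrt{-2453017 + 561} = \sqrt{-2452456} = 2 i \sqrt{613114}$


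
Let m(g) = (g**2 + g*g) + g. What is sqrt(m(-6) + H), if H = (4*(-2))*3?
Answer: sqrt(42) ≈ 6.4807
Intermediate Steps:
m(g) = g + 2*g**2 (m(g) = (g**2 + g**2) + g = 2*g**2 + g = g + 2*g**2)
H = -24 (H = -8*3 = -24)
sqrt(m(-6) + H) = sqrt(-6*(1 + 2*(-6)) - 24) = sqrt(-6*(1 - 12) - 24) = sqrt(-6*(-11) - 24) = sqrt(66 - 24) = sqrt(42)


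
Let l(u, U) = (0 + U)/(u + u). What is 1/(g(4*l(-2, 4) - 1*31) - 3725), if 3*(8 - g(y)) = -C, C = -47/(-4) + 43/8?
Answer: -24/89071 ≈ -0.00026945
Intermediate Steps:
l(u, U) = U/(2*u) (l(u, U) = U/((2*u)) = U*(1/(2*u)) = U/(2*u))
C = 137/8 (C = -47*(-¼) + 43*(⅛) = 47/4 + 43/8 = 137/8 ≈ 17.125)
g(y) = 329/24 (g(y) = 8 - (-1)*137/(3*8) = 8 - ⅓*(-137/8) = 8 + 137/24 = 329/24)
1/(g(4*l(-2, 4) - 1*31) - 3725) = 1/(329/24 - 3725) = 1/(-89071/24) = -24/89071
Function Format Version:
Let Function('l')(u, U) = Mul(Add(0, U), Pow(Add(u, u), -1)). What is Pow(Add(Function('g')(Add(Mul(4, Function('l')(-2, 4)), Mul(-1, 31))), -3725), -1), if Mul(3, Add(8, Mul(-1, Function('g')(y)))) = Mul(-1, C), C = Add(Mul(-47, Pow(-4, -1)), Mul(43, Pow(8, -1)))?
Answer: Rational(-24, 89071) ≈ -0.00026945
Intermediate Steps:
Function('l')(u, U) = Mul(Rational(1, 2), U, Pow(u, -1)) (Function('l')(u, U) = Mul(U, Pow(Mul(2, u), -1)) = Mul(U, Mul(Rational(1, 2), Pow(u, -1))) = Mul(Rational(1, 2), U, Pow(u, -1)))
C = Rational(137, 8) (C = Add(Mul(-47, Rational(-1, 4)), Mul(43, Rational(1, 8))) = Add(Rational(47, 4), Rational(43, 8)) = Rational(137, 8) ≈ 17.125)
Function('g')(y) = Rational(329, 24) (Function('g')(y) = Add(8, Mul(Rational(-1, 3), Mul(-1, Rational(137, 8)))) = Add(8, Mul(Rational(-1, 3), Rational(-137, 8))) = Add(8, Rational(137, 24)) = Rational(329, 24))
Pow(Add(Function('g')(Add(Mul(4, Function('l')(-2, 4)), Mul(-1, 31))), -3725), -1) = Pow(Add(Rational(329, 24), -3725), -1) = Pow(Rational(-89071, 24), -1) = Rational(-24, 89071)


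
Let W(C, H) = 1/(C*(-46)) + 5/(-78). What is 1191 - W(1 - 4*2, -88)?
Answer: 7478672/6279 ≈ 1191.1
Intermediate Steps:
W(C, H) = -5/78 - 1/(46*C) (W(C, H) = -1/46/C + 5*(-1/78) = -1/(46*C) - 5/78 = -5/78 - 1/(46*C))
1191 - W(1 - 4*2, -88) = 1191 - (-39 - 115*(1 - 4*2))/(1794*(1 - 4*2)) = 1191 - (-39 - 115*(1 - 8))/(1794*(1 - 8)) = 1191 - (-39 - 115*(-7))/(1794*(-7)) = 1191 - (-1)*(-39 + 805)/(1794*7) = 1191 - (-1)*766/(1794*7) = 1191 - 1*(-383/6279) = 1191 + 383/6279 = 7478672/6279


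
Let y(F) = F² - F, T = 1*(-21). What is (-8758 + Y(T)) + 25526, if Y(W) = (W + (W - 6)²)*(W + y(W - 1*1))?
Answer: 360148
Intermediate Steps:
T = -21
Y(W) = (W + (-6 + W)²)*(W + (-1 + W)*(-2 + W)) (Y(W) = (W + (W - 6)²)*(W + (W - 1*1)*(-1 + (W - 1*1))) = (W + (-6 + W)²)*(W + (W - 1)*(-1 + (W - 1))) = (W + (-6 + W)²)*(W + (-1 + W)*(-1 + (-1 + W))) = (W + (-6 + W)²)*(W + (-1 + W)*(-2 + W)))
(-8758 + Y(T)) + 25526 = (-8758 + (72 + (-21)⁴ - 94*(-21) - 13*(-21)³ + 60*(-21)²)) + 25526 = (-8758 + (72 + 194481 + 1974 - 13*(-9261) + 60*441)) + 25526 = (-8758 + (72 + 194481 + 1974 + 120393 + 26460)) + 25526 = (-8758 + 343380) + 25526 = 334622 + 25526 = 360148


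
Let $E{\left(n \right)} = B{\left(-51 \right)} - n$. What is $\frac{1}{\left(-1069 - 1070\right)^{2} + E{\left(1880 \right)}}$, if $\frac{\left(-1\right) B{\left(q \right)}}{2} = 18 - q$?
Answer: $\frac{1}{4573303} \approx 2.1866 \cdot 10^{-7}$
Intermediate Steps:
$B{\left(q \right)} = -36 + 2 q$ ($B{\left(q \right)} = - 2 \left(18 - q\right) = -36 + 2 q$)
$E{\left(n \right)} = -138 - n$ ($E{\left(n \right)} = \left(-36 + 2 \left(-51\right)\right) - n = \left(-36 - 102\right) - n = -138 - n$)
$\frac{1}{\left(-1069 - 1070\right)^{2} + E{\left(1880 \right)}} = \frac{1}{\left(-1069 - 1070\right)^{2} - 2018} = \frac{1}{\left(-2139\right)^{2} - 2018} = \frac{1}{4575321 - 2018} = \frac{1}{4573303}$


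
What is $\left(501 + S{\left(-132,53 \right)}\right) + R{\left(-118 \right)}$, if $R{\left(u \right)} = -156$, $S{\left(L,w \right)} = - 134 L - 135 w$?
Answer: $10878$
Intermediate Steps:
$S{\left(L,w \right)} = - 135 w - 134 L$
$\left(501 + S{\left(-132,53 \right)}\right) + R{\left(-118 \right)} = \left(501 - -10533\right) - 156 = \left(501 + \left(-7155 + 17688\right)\right) - 156 = \left(501 + 10533\right) - 156 = 11034 - 156 = 10878$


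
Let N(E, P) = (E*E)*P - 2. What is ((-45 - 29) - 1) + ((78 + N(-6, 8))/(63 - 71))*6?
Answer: -348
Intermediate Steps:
N(E, P) = -2 + P*E² (N(E, P) = E²*P - 2 = P*E² - 2 = -2 + P*E²)
((-45 - 29) - 1) + ((78 + N(-6, 8))/(63 - 71))*6 = ((-45 - 29) - 1) + ((78 + (-2 + 8*(-6)²))/(63 - 71))*6 = (-74 - 1) + ((78 + (-2 + 8*36))/(-8))*6 = -75 + ((78 + (-2 + 288))*(-⅛))*6 = -75 + ((78 + 286)*(-⅛))*6 = -75 + (364*(-⅛))*6 = -75 - 91/2*6 = -75 - 273 = -348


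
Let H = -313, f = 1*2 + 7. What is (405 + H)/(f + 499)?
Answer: 23/127 ≈ 0.18110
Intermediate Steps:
f = 9 (f = 2 + 7 = 9)
(405 + H)/(f + 499) = (405 - 313)/(9 + 499) = 92/508 = 92*(1/508) = 23/127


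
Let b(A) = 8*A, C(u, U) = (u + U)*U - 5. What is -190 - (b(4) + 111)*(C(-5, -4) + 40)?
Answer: -10343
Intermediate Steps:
C(u, U) = -5 + U*(U + u) (C(u, U) = (U + u)*U - 5 = U*(U + u) - 5 = -5 + U*(U + u))
-190 - (b(4) + 111)*(C(-5, -4) + 40) = -190 - (8*4 + 111)*((-5 + (-4)**2 - 4*(-5)) + 40) = -190 - (32 + 111)*((-5 + 16 + 20) + 40) = -190 - 143*(31 + 40) = -190 - 143*71 = -190 - 1*10153 = -190 - 10153 = -10343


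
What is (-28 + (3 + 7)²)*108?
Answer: 7776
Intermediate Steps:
(-28 + (3 + 7)²)*108 = (-28 + 10²)*108 = (-28 + 100)*108 = 72*108 = 7776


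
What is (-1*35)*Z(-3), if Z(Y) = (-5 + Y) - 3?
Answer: 385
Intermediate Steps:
Z(Y) = -8 + Y
(-1*35)*Z(-3) = (-1*35)*(-8 - 3) = -35*(-11) = 385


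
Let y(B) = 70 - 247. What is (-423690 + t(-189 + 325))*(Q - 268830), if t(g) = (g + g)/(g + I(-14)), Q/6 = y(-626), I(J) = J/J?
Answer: 15665950772136/137 ≈ 1.1435e+11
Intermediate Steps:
I(J) = 1
y(B) = -177
Q = -1062 (Q = 6*(-177) = -1062)
t(g) = 2*g/(1 + g) (t(g) = (g + g)/(g + 1) = (2*g)/(1 + g) = 2*g/(1 + g))
(-423690 + t(-189 + 325))*(Q - 268830) = (-423690 + 2*(-189 + 325)/(1 + (-189 + 325)))*(-1062 - 268830) = (-423690 + 2*136/(1 + 136))*(-269892) = (-423690 + 2*136/137)*(-269892) = (-423690 + 2*136*(1/137))*(-269892) = (-423690 + 272/137)*(-269892) = -58045258/137*(-269892) = 15665950772136/137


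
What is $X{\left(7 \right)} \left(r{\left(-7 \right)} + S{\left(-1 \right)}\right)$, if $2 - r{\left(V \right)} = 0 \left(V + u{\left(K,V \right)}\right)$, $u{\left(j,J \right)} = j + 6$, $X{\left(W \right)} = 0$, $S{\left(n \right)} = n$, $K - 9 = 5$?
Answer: $0$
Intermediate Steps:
$K = 14$ ($K = 9 + 5 = 14$)
$u{\left(j,J \right)} = 6 + j$
$r{\left(V \right)} = 2$ ($r{\left(V \right)} = 2 - 0 \left(V + \left(6 + 14\right)\right) = 2 - 0 \left(V + 20\right) = 2 - 0 \left(20 + V\right) = 2 - 0 = 2 + 0 = 2$)
$X{\left(7 \right)} \left(r{\left(-7 \right)} + S{\left(-1 \right)}\right) = 0 \left(2 - 1\right) = 0 \cdot 1 = 0$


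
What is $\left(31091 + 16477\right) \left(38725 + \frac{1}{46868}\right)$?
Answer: $\frac{21583543575492}{11717} \approx 1.8421 \cdot 10^{9}$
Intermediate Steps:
$\left(31091 + 16477\right) \left(38725 + \frac{1}{46868}\right) = 47568 \left(38725 + \frac{1}{46868}\right) = 47568 \cdot \frac{1814963301}{46868} = \frac{21583543575492}{11717}$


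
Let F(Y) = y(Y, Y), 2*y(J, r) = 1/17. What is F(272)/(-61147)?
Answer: -1/2078998 ≈ -4.8100e-7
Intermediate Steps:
y(J, r) = 1/34 (y(J, r) = (1/2)/17 = (1/2)*(1/17) = 1/34)
F(Y) = 1/34
F(272)/(-61147) = (1/34)/(-61147) = (1/34)*(-1/61147) = -1/2078998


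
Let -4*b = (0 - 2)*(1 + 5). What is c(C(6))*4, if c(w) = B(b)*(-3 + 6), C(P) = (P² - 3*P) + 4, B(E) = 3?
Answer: 36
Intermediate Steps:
b = 3 (b = -(0 - 2)*(1 + 5)/4 = -(-1)*6/2 = -¼*(-12) = 3)
C(P) = 4 + P² - 3*P
c(w) = 9 (c(w) = 3*(-3 + 6) = 3*3 = 9)
c(C(6))*4 = 9*4 = 36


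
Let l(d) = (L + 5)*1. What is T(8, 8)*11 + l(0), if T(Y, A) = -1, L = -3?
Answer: -9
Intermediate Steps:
l(d) = 2 (l(d) = (-3 + 5)*1 = 2*1 = 2)
T(8, 8)*11 + l(0) = -1*11 + 2 = -11 + 2 = -9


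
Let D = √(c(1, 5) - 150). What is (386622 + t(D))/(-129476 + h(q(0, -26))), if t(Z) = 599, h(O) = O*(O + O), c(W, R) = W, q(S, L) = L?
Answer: -387221/128124 ≈ -3.0222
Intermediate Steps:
D = I*√149 (D = √(1 - 150) = √(-149) = I*√149 ≈ 12.207*I)
h(O) = 2*O² (h(O) = O*(2*O) = 2*O²)
(386622 + t(D))/(-129476 + h(q(0, -26))) = (386622 + 599)/(-129476 + 2*(-26)²) = 387221/(-129476 + 2*676) = 387221/(-129476 + 1352) = 387221/(-128124) = 387221*(-1/128124) = -387221/128124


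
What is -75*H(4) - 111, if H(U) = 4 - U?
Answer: -111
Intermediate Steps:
-75*H(4) - 111 = -75*(4 - 1*4) - 111 = -75*(4 - 4) - 111 = -75*0 - 111 = 0 - 111 = -111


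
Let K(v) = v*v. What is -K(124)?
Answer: -15376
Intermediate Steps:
K(v) = v²
-K(124) = -1*124² = -1*15376 = -15376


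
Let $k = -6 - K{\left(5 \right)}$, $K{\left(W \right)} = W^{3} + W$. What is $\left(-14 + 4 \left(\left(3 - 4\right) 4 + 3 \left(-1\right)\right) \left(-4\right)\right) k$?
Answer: $-13328$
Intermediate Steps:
$K{\left(W \right)} = W + W^{3}$
$k = -136$ ($k = -6 - \left(5 + 5^{3}\right) = -6 - \left(5 + 125\right) = -6 - 130 = -136$)
$\left(-14 + 4 \left(\left(3 - 4\right) 4 + 3 \left(-1\right)\right) \left(-4\right)\right) k = \left(-14 + 4 \left(\left(3 - 4\right) 4 + 3 \left(-1\right)\right) \left(-4\right)\right) \left(-136\right) = \left(-14 + 4 \left(\left(-1\right) 4 - 3\right) \left(-4\right)\right) \left(-136\right) = \left(-14 + 4 \left(-4 - 3\right) \left(-4\right)\right) \left(-136\right) = \left(-14 + 4 \left(-7\right) \left(-4\right)\right) \left(-136\right) = \left(-14 - -112\right) \left(-136\right) = \left(-14 + 112\right) \left(-136\right) = 98 \left(-136\right) = -13328$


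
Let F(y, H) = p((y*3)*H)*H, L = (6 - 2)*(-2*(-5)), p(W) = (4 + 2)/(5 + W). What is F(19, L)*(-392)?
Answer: -18816/457 ≈ -41.173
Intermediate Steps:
p(W) = 6/(5 + W)
L = 40 (L = 4*10 = 40)
F(y, H) = 6*H/(5 + 3*H*y) (F(y, H) = (6/(5 + (y*3)*H))*H = (6/(5 + (3*y)*H))*H = (6/(5 + 3*H*y))*H = 6*H/(5 + 3*H*y))
F(19, L)*(-392) = (6*40/(5 + 3*40*19))*(-392) = (6*40/(5 + 2280))*(-392) = (6*40/2285)*(-392) = (6*40*(1/2285))*(-392) = (48/457)*(-392) = -18816/457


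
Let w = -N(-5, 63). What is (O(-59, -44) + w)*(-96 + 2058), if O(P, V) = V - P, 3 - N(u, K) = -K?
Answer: -100062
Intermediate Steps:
N(u, K) = 3 + K (N(u, K) = 3 - (-1)*K = 3 + K)
w = -66 (w = -(3 + 63) = -1*66 = -66)
(O(-59, -44) + w)*(-96 + 2058) = ((-44 - 1*(-59)) - 66)*(-96 + 2058) = ((-44 + 59) - 66)*1962 = (15 - 66)*1962 = -51*1962 = -100062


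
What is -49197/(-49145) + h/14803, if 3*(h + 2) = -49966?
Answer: -271084367/2182480305 ≈ -0.12421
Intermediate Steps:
h = -49972/3 (h = -2 + (1/3)*(-49966) = -2 - 49966/3 = -49972/3 ≈ -16657.)
-49197/(-49145) + h/14803 = -49197/(-49145) - 49972/3/14803 = -49197*(-1/49145) - 49972/3*1/14803 = 49197/49145 - 49972/44409 = -271084367/2182480305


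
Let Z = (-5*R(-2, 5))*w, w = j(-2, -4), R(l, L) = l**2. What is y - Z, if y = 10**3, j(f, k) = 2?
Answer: 1040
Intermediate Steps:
w = 2
Z = -40 (Z = -5*(-2)**2*2 = -5*4*2 = -20*2 = -40)
y = 1000
y - Z = 1000 - 1*(-40) = 1000 + 40 = 1040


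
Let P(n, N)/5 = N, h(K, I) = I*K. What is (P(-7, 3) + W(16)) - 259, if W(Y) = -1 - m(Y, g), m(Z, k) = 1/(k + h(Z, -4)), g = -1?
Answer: -15924/65 ≈ -244.98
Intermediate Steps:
P(n, N) = 5*N
m(Z, k) = 1/(k - 4*Z)
W(Y) = -1 - 1/(-1 - 4*Y)
(P(-7, 3) + W(16)) - 259 = (5*3 - 4*16/(1 + 4*16)) - 259 = (15 - 4*16/(1 + 64)) - 259 = (15 - 4*16/65) - 259 = (15 - 4*16*1/65) - 259 = (15 - 64/65) - 259 = 911/65 - 259 = -15924/65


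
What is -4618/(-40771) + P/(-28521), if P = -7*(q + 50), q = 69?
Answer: 165672221/1162829691 ≈ 0.14247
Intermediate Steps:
P = -833 (P = -7*(69 + 50) = -7*119 = -833)
-4618/(-40771) + P/(-28521) = -4618/(-40771) - 833/(-28521) = -4618*(-1/40771) - 833*(-1/28521) = 4618/40771 + 833/28521 = 165672221/1162829691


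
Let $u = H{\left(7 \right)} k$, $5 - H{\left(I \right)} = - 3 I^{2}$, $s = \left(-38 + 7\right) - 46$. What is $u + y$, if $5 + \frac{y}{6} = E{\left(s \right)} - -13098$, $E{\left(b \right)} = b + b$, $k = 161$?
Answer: $102106$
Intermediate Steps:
$s = -77$ ($s = -31 - 46 = -77$)
$E{\left(b \right)} = 2 b$
$H{\left(I \right)} = 5 + 3 I^{2}$ ($H{\left(I \right)} = 5 - - 3 I^{2} = 5 + 3 I^{2}$)
$u = 24472$ ($u = \left(5 + 3 \cdot 7^{2}\right) 161 = \left(5 + 3 \cdot 49\right) 161 = \left(5 + 147\right) 161 = 152 \cdot 161 = 24472$)
$y = 77634$ ($y = -30 + 6 \left(2 \left(-77\right) - -13098\right) = -30 + 6 \left(-154 + 13098\right) = -30 + 6 \cdot 12944 = -30 + 77664 = 77634$)
$u + y = 24472 + 77634 = 102106$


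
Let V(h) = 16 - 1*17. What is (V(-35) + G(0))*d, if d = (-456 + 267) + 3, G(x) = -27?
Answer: 5208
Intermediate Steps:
V(h) = -1 (V(h) = 16 - 17 = -1)
d = -186 (d = -189 + 3 = -186)
(V(-35) + G(0))*d = (-1 - 27)*(-186) = -28*(-186) = 5208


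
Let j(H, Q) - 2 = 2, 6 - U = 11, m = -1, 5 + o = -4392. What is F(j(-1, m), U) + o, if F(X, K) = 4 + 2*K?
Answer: -4403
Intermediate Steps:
o = -4397 (o = -5 - 4392 = -4397)
U = -5 (U = 6 - 1*11 = 6 - 11 = -5)
j(H, Q) = 4 (j(H, Q) = 2 + 2 = 4)
F(j(-1, m), U) + o = (4 + 2*(-5)) - 4397 = (4 - 10) - 4397 = -6 - 4397 = -4403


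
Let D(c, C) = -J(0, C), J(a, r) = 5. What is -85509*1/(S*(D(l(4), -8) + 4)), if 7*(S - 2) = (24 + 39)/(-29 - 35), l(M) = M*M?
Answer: 5472576/119 ≈ 45988.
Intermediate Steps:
l(M) = M²
S = 119/64 (S = 2 + ((24 + 39)/(-29 - 35))/7 = 2 + (63/(-64))/7 = 2 + (63*(-1/64))/7 = 2 + (⅐)*(-63/64) = 2 - 9/64 = 119/64 ≈ 1.8594)
D(c, C) = -5 (D(c, C) = -1*5 = -5)
-85509*1/(S*(D(l(4), -8) + 4)) = -85509*64/(119*(-5 + 4)) = -85509/((-1*119/64)) = -85509/(-119/64) = -85509*(-64/119) = 5472576/119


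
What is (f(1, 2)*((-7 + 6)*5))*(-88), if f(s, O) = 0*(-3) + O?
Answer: 880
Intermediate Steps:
f(s, O) = O (f(s, O) = 0 + O = O)
(f(1, 2)*((-7 + 6)*5))*(-88) = (2*((-7 + 6)*5))*(-88) = (2*(-1*5))*(-88) = (2*(-5))*(-88) = -10*(-88) = 880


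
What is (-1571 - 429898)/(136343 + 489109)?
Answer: -143823/208484 ≈ -0.68985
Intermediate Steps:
(-1571 - 429898)/(136343 + 489109) = -431469/625452 = -431469*1/625452 = -143823/208484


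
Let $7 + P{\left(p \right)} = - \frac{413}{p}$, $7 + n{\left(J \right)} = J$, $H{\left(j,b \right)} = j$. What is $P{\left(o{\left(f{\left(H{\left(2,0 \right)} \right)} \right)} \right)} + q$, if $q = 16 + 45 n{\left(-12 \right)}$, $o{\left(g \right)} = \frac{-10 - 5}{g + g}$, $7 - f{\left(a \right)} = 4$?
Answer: $- \frac{3404}{5} \approx -680.8$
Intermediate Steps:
$n{\left(J \right)} = -7 + J$
$f{\left(a \right)} = 3$ ($f{\left(a \right)} = 7 - 4 = 3$)
$o{\left(g \right)} = - \frac{15}{2 g}$
$P{\left(p \right)} = -7 - \frac{413}{p}$
$q = -839$ ($q = 16 + 45 \left(-7 - 12\right) = 16 + 45 \left(-19\right) = 16 - 855 = -839$)
$P{\left(o{\left(f{\left(H{\left(2,0 \right)} \right)} \right)} \right)} + q = \left(-7 - \frac{413}{\left(- \frac{15}{2}\right) \frac{1}{3}}\right) - 839 = \left(-7 - \frac{413}{- \frac{5}{2}}\right) - 839 = \left(-7 - - \frac{826}{5}\right) - 839 = \left(-7 + \frac{826}{5}\right) - 839 = \frac{791}{5} - 839 = - \frac{3404}{5}$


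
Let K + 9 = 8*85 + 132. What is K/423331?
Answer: 803/423331 ≈ 0.0018969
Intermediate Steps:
K = 803 (K = -9 + (8*85 + 132) = -9 + (680 + 132) = -9 + 812 = 803)
K/423331 = 803/423331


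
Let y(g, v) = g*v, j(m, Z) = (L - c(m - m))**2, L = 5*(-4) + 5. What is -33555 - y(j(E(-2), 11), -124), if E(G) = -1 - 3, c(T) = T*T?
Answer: -5655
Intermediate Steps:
c(T) = T**2
L = -15 (L = -20 + 5 = -15)
E(G) = -4
j(m, Z) = 225 (j(m, Z) = (-15 - (m - m)**2)**2 = (-15 - 1*0**2)**2 = (-15 - 1*0)**2 = (-15 + 0)**2 = (-15)**2 = 225)
-33555 - y(j(E(-2), 11), -124) = -33555 - 225*(-124) = -33555 - 1*(-27900) = -33555 + 27900 = -5655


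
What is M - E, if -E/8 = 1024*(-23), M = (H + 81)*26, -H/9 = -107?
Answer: -161272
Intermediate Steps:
H = 963 (H = -9*(-107) = 963)
M = 27144 (M = (963 + 81)*26 = 1044*26 = 27144)
E = 188416 (E = -8192*(-23) = -8*(-23552) = 188416)
M - E = 27144 - 1*188416 = 27144 - 188416 = -161272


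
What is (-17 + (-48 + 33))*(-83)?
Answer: 2656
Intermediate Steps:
(-17 + (-48 + 33))*(-83) = (-17 - 15)*(-83) = -32*(-83) = 2656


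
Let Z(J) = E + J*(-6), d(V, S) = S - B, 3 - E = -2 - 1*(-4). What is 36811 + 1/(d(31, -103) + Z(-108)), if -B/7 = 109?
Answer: 48185600/1309 ≈ 36811.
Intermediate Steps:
B = -763 (B = -7*109 = -763)
E = 1 (E = 3 - (-2 - 1*(-4)) = 3 - (-2 + 4) = 3 - 1*2 = 3 - 2 = 1)
d(V, S) = 763 + S (d(V, S) = S - 1*(-763) = S + 763 = 763 + S)
Z(J) = 1 - 6*J (Z(J) = 1 + J*(-6) = 1 - 6*J)
36811 + 1/(d(31, -103) + Z(-108)) = 36811 + 1/((763 - 103) + (1 - 6*(-108))) = 36811 + 1/(660 + (1 + 648)) = 36811 + 1/(660 + 649) = 36811 + 1/1309 = 48185600/1309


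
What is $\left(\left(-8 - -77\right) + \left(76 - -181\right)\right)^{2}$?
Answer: $106276$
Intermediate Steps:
$\left(\left(-8 - -77\right) + \left(76 - -181\right)\right)^{2} = \left(\left(-8 + 77\right) + \left(76 + 181\right)\right)^{2} = \left(69 + 257\right)^{2} = 326^{2} = 106276$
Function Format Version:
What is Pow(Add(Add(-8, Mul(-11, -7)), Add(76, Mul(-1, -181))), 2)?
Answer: 106276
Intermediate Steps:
Pow(Add(Add(-8, Mul(-11, -7)), Add(76, Mul(-1, -181))), 2) = Pow(Add(Add(-8, 77), Add(76, 181)), 2) = Pow(Add(69, 257), 2) = Pow(326, 2) = 106276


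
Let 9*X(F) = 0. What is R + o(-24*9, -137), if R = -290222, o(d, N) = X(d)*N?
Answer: -290222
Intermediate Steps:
X(F) = 0 (X(F) = (1/9)*0 = 0)
o(d, N) = 0 (o(d, N) = 0*N = 0)
R + o(-24*9, -137) = -290222 + 0 = -290222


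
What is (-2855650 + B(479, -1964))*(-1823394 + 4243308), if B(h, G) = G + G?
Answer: -6919932836292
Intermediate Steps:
B(h, G) = 2*G
(-2855650 + B(479, -1964))*(-1823394 + 4243308) = (-2855650 + 2*(-1964))*(-1823394 + 4243308) = (-2855650 - 3928)*2419914 = -2859578*2419914 = -6919932836292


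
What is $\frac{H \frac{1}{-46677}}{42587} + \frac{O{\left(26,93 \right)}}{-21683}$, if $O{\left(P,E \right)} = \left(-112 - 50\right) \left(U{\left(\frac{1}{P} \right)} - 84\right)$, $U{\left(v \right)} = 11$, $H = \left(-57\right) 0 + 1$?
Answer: $- \frac{23508117798257}{43102191590517} \approx -0.5454$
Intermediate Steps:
$H = 1$ ($H = 0 + 1 = 1$)
$O{\left(P,E \right)} = 11826$ ($O{\left(P,E \right)} = \left(-112 - 50\right) \left(11 - 84\right) = \left(-162\right) \left(-73\right) = 11826$)
$\frac{H \frac{1}{-46677}}{42587} + \frac{O{\left(26,93 \right)}}{-21683} = \frac{1 \frac{1}{-46677}}{42587} + \frac{11826}{-21683} = 1 \left(- \frac{1}{46677}\right) \frac{1}{42587} + 11826 \left(- \frac{1}{21683}\right) = \left(- \frac{1}{46677}\right) \frac{1}{42587} - \frac{11826}{21683} = - \frac{1}{1987833399} - \frac{11826}{21683} = - \frac{23508117798257}{43102191590517}$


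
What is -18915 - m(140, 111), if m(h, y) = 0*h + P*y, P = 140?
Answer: -34455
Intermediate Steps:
m(h, y) = 140*y (m(h, y) = 0*h + 140*y = 0 + 140*y = 140*y)
-18915 - m(140, 111) = -18915 - 140*111 = -18915 - 1*15540 = -18915 - 15540 = -34455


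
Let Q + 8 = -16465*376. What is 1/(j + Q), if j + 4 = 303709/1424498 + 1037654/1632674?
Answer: -1162870423826/7199157702087121973 ≈ -1.6153e-7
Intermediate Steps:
j = -3664484777525/1162870423826 (j = -4 + (303709/1424498 + 1037654/1632674) = -4 + (303709*(1/1424498) + 1037654*(1/1632674)) = -4 + (303709/1424498 + 518827/816337) = -4 + 986996917779/1162870423826 = -3664484777525/1162870423826 ≈ -3.1512)
Q = -6190848 (Q = -8 - 16465*376 = -8 - 6190840 = -6190848)
1/(j + Q) = 1/(-3664484777525/1162870423826 - 6190848) = 1/(-7199157702087121973/1162870423826) = -1162870423826/7199157702087121973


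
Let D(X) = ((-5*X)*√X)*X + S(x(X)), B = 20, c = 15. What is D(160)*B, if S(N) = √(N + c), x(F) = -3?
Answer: -10240000*√10 + 40*√3 ≈ -3.2382e+7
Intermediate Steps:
S(N) = √(15 + N) (S(N) = √(N + 15) = √(15 + N))
D(X) = -5*X^(5/2) + 2*√3 (D(X) = ((-5*X)*√X)*X + √(15 - 3) = (-5*X^(3/2))*X + √12 = -5*X^(5/2) + 2*√3)
D(160)*B = (-512000*√10 + 2*√3)*20 = -10240000*√10 + 40*√3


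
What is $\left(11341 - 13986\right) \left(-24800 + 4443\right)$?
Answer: $53844265$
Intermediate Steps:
$\left(11341 - 13986\right) \left(-24800 + 4443\right) = \left(-2645\right) \left(-20357\right) = 53844265$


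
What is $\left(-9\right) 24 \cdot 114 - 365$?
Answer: $-24989$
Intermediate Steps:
$\left(-9\right) 24 \cdot 114 - 365 = \left(-216\right) 114 - 365 = -24624 - 365 = -24989$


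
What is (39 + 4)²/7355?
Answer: 1849/7355 ≈ 0.25139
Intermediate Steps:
(39 + 4)²/7355 = 43²*(1/7355) = 1849*(1/7355) = 1849/7355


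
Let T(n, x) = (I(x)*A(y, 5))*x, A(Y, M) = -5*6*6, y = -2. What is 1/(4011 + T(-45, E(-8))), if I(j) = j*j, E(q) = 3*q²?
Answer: -1/1274015829 ≈ -7.8492e-10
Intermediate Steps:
A(Y, M) = -180 (A(Y, M) = -30*6 = -180)
I(j) = j²
T(n, x) = -180*x³ (T(n, x) = (x²*(-180))*x = (-180*x²)*x = -180*x³)
1/(4011 + T(-45, E(-8))) = 1/(4011 - 180*(3*(-8)²)³) = 1/(4011 - 180*(3*64)³) = 1/(4011 - 180*192³) = 1/(4011 - 180*7077888) = 1/(4011 - 1274019840) = 1/(-1274015829) = -1/1274015829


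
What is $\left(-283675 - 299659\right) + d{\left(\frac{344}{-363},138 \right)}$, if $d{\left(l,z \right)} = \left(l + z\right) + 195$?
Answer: $- \frac{211629707}{363} \approx -5.83 \cdot 10^{5}$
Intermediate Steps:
$d{\left(l,z \right)} = 195 + l + z$
$\left(-283675 - 299659\right) + d{\left(\frac{344}{-363},138 \right)} = \left(-283675 - 299659\right) + \left(195 + \frac{344}{-363} + 138\right) = -583334 + \left(195 + 344 \left(- \frac{1}{363}\right) + 138\right) = -583334 + \left(195 - \frac{344}{363} + 138\right) = -583334 + \frac{120535}{363} = - \frac{211629707}{363}$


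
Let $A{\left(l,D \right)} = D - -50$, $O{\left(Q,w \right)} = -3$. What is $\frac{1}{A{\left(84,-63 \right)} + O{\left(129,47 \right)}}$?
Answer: $- \frac{1}{16} \approx -0.0625$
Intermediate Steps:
$A{\left(l,D \right)} = 50 + D$ ($A{\left(l,D \right)} = D + 50 = 50 + D$)
$\frac{1}{A{\left(84,-63 \right)} + O{\left(129,47 \right)}} = \frac{1}{\left(50 - 63\right) - 3} = \frac{1}{-13 - 3} = \frac{1}{-16} = - \frac{1}{16}$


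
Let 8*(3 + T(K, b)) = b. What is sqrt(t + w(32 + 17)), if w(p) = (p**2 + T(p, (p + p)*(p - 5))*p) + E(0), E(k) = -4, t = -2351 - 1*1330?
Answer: 2*sqrt(6245) ≈ 158.05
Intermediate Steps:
T(K, b) = -3 + b/8
t = -3681 (t = -2351 - 1330 = -3681)
w(p) = -4 + p**2 + p*(-3 + p*(-5 + p)/4) (w(p) = (p**2 + (-3 + ((p + p)*(p - 5))/8)*p) - 4 = (p**2 + (-3 + ((2*p)*(-5 + p))/8)*p) - 4 = (p**2 + (-3 + (2*p*(-5 + p))/8)*p) - 4 = (p**2 + (-3 + p*(-5 + p)/4)*p) - 4 = (p**2 + p*(-3 + p*(-5 + p)/4)) - 4 = -4 + p**2 + p*(-3 + p*(-5 + p)/4))
sqrt(t + w(32 + 17)) = sqrt(-3681 + (-4 - 3*(32 + 17) - (32 + 17)**2/4 + (32 + 17)**3/4)) = sqrt(-3681 + (-4 - 3*49 - 1/4*49**2 + (1/4)*49**3)) = sqrt(-3681 + (-4 - 147 - 1/4*2401 + (1/4)*117649)) = sqrt(-3681 + (-4 - 147 - 2401/4 + 117649/4)) = sqrt(-3681 + 28661) = sqrt(24980) = 2*sqrt(6245)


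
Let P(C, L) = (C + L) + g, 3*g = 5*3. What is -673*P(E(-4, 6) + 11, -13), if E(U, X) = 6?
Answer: -6057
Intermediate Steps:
g = 5 (g = (5*3)/3 = (1/3)*15 = 5)
P(C, L) = 5 + C + L (P(C, L) = (C + L) + 5 = 5 + C + L)
-673*P(E(-4, 6) + 11, -13) = -673*(5 + (6 + 11) - 13) = -673*(5 + 17 - 13) = -673*9 = -6057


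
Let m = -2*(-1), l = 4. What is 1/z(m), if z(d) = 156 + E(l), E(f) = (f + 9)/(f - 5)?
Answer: 1/143 ≈ 0.0069930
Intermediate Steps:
m = 2
E(f) = (9 + f)/(-5 + f)
z(d) = 143 (z(d) = 156 + (9 + 4)/(-5 + 4) = 156 + 13/(-1) = 156 - 1*13 = 156 - 13 = 143)
1/z(m) = 1/143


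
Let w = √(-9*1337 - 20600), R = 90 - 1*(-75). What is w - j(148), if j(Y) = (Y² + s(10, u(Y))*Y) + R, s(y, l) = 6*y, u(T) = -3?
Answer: -30949 + I*√32633 ≈ -30949.0 + 180.65*I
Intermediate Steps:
R = 165 (R = 90 + 75 = 165)
j(Y) = 165 + Y² + 60*Y (j(Y) = (Y² + (6*10)*Y) + 165 = (Y² + 60*Y) + 165 = 165 + Y² + 60*Y)
w = I*√32633 (w = √(-12033 - 20600) = √(-32633) = I*√32633 ≈ 180.65*I)
w - j(148) = I*√32633 - (165 + 148² + 60*148) = I*√32633 - (165 + 21904 + 8880) = I*√32633 - 1*30949 = I*√32633 - 30949 = -30949 + I*√32633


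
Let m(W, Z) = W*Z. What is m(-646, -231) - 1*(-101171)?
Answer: 250397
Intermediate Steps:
m(-646, -231) - 1*(-101171) = -646*(-231) - 1*(-101171) = 149226 + 101171 = 250397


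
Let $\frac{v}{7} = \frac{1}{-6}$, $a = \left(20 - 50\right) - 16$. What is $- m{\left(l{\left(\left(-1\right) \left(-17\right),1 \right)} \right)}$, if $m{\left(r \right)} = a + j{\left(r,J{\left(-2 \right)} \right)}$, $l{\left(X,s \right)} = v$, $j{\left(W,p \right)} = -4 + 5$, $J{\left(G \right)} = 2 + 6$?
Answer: $45$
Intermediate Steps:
$J{\left(G \right)} = 8$
$j{\left(W,p \right)} = 1$
$a = -46$ ($a = -30 - 16 = -46$)
$v = - \frac{7}{6}$ ($v = \frac{7}{-6} = 7 \left(- \frac{1}{6}\right) = - \frac{7}{6} \approx -1.1667$)
$l{\left(X,s \right)} = - \frac{7}{6}$
$m{\left(r \right)} = -45$ ($m{\left(r \right)} = -46 + 1 = -45$)
$- m{\left(l{\left(\left(-1\right) \left(-17\right),1 \right)} \right)} = \left(-1\right) \left(-45\right) = 45$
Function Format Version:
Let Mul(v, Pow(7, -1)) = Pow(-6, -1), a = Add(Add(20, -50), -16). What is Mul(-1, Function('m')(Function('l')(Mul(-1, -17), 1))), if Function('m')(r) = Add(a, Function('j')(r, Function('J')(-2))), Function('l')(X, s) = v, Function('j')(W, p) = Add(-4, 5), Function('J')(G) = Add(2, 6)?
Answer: 45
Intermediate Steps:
Function('J')(G) = 8
Function('j')(W, p) = 1
a = -46 (a = Add(-30, -16) = -46)
v = Rational(-7, 6) (v = Mul(7, Pow(-6, -1)) = Mul(7, Rational(-1, 6)) = Rational(-7, 6) ≈ -1.1667)
Function('l')(X, s) = Rational(-7, 6)
Function('m')(r) = -45 (Function('m')(r) = Add(-46, 1) = -45)
Mul(-1, Function('m')(Function('l')(Mul(-1, -17), 1))) = Mul(-1, -45) = 45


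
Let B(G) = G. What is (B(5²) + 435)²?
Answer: 211600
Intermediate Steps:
(B(5²) + 435)² = (5² + 435)² = (25 + 435)² = 460² = 211600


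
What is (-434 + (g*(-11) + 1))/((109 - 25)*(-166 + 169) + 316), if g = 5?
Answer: -61/71 ≈ -0.85915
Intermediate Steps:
(-434 + (g*(-11) + 1))/((109 - 25)*(-166 + 169) + 316) = (-434 + (5*(-11) + 1))/((109 - 25)*(-166 + 169) + 316) = (-434 + (-55 + 1))/(84*3 + 316) = (-434 - 54)/(252 + 316) = -488/568 = -488*1/568 = -61/71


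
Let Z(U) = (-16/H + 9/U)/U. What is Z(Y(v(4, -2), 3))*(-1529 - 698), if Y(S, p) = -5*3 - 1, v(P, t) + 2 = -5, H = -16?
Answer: 15589/256 ≈ 60.895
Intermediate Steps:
v(P, t) = -7 (v(P, t) = -2 - 5 = -7)
Y(S, p) = -16 (Y(S, p) = -15 - 1 = -16)
Z(U) = (1 + 9/U)/U (Z(U) = (-16/(-16) + 9/U)/U = (-16*(-1/16) + 9/U)/U = (1 + 9/U)/U)
Z(Y(v(4, -2), 3))*(-1529 - 698) = ((9 - 16)/(-16)²)*(-1529 - 698) = ((1/256)*(-7))*(-2227) = -7/256*(-2227) = 15589/256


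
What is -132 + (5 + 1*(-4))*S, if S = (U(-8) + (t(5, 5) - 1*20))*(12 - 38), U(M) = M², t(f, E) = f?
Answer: -1406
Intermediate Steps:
S = -1274 (S = ((-8)² + (5 - 1*20))*(12 - 38) = (64 + (5 - 20))*(-26) = (64 - 15)*(-26) = 49*(-26) = -1274)
-132 + (5 + 1*(-4))*S = -132 + (5 + 1*(-4))*(-1274) = -132 + (5 - 4)*(-1274) = -132 + 1*(-1274) = -132 - 1274 = -1406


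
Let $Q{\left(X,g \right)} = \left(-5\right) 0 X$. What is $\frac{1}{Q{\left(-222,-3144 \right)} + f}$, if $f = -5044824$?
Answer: $- \frac{1}{5044824} \approx -1.9822 \cdot 10^{-7}$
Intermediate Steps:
$Q{\left(X,g \right)} = 0$ ($Q{\left(X,g \right)} = 0 X = 0$)
$\frac{1}{Q{\left(-222,-3144 \right)} + f} = \frac{1}{0 - 5044824} = \frac{1}{-5044824} = - \frac{1}{5044824}$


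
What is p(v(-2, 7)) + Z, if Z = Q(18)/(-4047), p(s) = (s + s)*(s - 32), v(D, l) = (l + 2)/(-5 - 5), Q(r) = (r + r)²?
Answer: 3972789/67450 ≈ 58.900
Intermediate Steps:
Q(r) = 4*r² (Q(r) = (2*r)² = 4*r²)
v(D, l) = -⅕ - l/10 (v(D, l) = (2 + l)/(-10) = (2 + l)*(-⅒) = -⅕ - l/10)
p(s) = 2*s*(-32 + s) (p(s) = (2*s)*(-32 + s) = 2*s*(-32 + s))
Z = -432/1349 (Z = (4*18²)/(-4047) = (4*324)*(-1/4047) = 1296*(-1/4047) = -432/1349 ≈ -0.32024)
p(v(-2, 7)) + Z = 2*(-⅕ - ⅒*7)*(-32 + (-⅕ - ⅒*7)) - 432/1349 = 2*(-⅕ - 7/10)*(-32 + (-⅕ - 7/10)) - 432/1349 = 2*(-9/10)*(-32 - 9/10) - 432/1349 = 2*(-9/10)*(-329/10) - 432/1349 = 2961/50 - 432/1349 = 3972789/67450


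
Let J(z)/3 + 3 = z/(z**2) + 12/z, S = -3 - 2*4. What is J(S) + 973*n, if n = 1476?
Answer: 15797490/11 ≈ 1.4361e+6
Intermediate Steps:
S = -11 (S = -3 - 8 = -11)
J(z) = -9 + 39/z (J(z) = -9 + 3*(z/(z**2) + 12/z) = -9 + 3*(z/z**2 + 12/z) = -9 + 3*(1/z + 12/z) = -9 + 3*(13/z) = -9 + 39/z)
J(S) + 973*n = (-9 + 39/(-11)) + 973*1476 = (-9 + 39*(-1/11)) + 1436148 = (-9 - 39/11) + 1436148 = -138/11 + 1436148 = 15797490/11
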